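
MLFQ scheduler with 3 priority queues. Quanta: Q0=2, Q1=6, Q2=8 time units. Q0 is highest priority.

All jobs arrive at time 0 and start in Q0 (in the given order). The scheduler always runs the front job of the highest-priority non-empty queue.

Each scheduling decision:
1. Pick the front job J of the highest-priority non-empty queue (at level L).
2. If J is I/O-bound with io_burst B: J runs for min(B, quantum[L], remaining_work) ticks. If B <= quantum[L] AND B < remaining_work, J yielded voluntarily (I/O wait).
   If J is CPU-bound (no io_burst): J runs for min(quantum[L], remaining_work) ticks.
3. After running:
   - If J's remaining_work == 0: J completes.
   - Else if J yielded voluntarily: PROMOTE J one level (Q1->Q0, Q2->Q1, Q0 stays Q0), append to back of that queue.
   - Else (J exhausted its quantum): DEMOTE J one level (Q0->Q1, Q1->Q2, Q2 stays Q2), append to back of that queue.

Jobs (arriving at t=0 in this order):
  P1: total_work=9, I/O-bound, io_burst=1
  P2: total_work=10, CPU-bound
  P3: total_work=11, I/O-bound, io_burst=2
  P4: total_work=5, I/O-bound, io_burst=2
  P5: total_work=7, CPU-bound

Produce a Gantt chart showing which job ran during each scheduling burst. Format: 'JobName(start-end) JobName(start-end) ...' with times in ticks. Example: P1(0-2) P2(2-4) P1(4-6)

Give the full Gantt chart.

t=0-1: P1@Q0 runs 1, rem=8, I/O yield, promote→Q0. Q0=[P2,P3,P4,P5,P1] Q1=[] Q2=[]
t=1-3: P2@Q0 runs 2, rem=8, quantum used, demote→Q1. Q0=[P3,P4,P5,P1] Q1=[P2] Q2=[]
t=3-5: P3@Q0 runs 2, rem=9, I/O yield, promote→Q0. Q0=[P4,P5,P1,P3] Q1=[P2] Q2=[]
t=5-7: P4@Q0 runs 2, rem=3, I/O yield, promote→Q0. Q0=[P5,P1,P3,P4] Q1=[P2] Q2=[]
t=7-9: P5@Q0 runs 2, rem=5, quantum used, demote→Q1. Q0=[P1,P3,P4] Q1=[P2,P5] Q2=[]
t=9-10: P1@Q0 runs 1, rem=7, I/O yield, promote→Q0. Q0=[P3,P4,P1] Q1=[P2,P5] Q2=[]
t=10-12: P3@Q0 runs 2, rem=7, I/O yield, promote→Q0. Q0=[P4,P1,P3] Q1=[P2,P5] Q2=[]
t=12-14: P4@Q0 runs 2, rem=1, I/O yield, promote→Q0. Q0=[P1,P3,P4] Q1=[P2,P5] Q2=[]
t=14-15: P1@Q0 runs 1, rem=6, I/O yield, promote→Q0. Q0=[P3,P4,P1] Q1=[P2,P5] Q2=[]
t=15-17: P3@Q0 runs 2, rem=5, I/O yield, promote→Q0. Q0=[P4,P1,P3] Q1=[P2,P5] Q2=[]
t=17-18: P4@Q0 runs 1, rem=0, completes. Q0=[P1,P3] Q1=[P2,P5] Q2=[]
t=18-19: P1@Q0 runs 1, rem=5, I/O yield, promote→Q0. Q0=[P3,P1] Q1=[P2,P5] Q2=[]
t=19-21: P3@Q0 runs 2, rem=3, I/O yield, promote→Q0. Q0=[P1,P3] Q1=[P2,P5] Q2=[]
t=21-22: P1@Q0 runs 1, rem=4, I/O yield, promote→Q0. Q0=[P3,P1] Q1=[P2,P5] Q2=[]
t=22-24: P3@Q0 runs 2, rem=1, I/O yield, promote→Q0. Q0=[P1,P3] Q1=[P2,P5] Q2=[]
t=24-25: P1@Q0 runs 1, rem=3, I/O yield, promote→Q0. Q0=[P3,P1] Q1=[P2,P5] Q2=[]
t=25-26: P3@Q0 runs 1, rem=0, completes. Q0=[P1] Q1=[P2,P5] Q2=[]
t=26-27: P1@Q0 runs 1, rem=2, I/O yield, promote→Q0. Q0=[P1] Q1=[P2,P5] Q2=[]
t=27-28: P1@Q0 runs 1, rem=1, I/O yield, promote→Q0. Q0=[P1] Q1=[P2,P5] Q2=[]
t=28-29: P1@Q0 runs 1, rem=0, completes. Q0=[] Q1=[P2,P5] Q2=[]
t=29-35: P2@Q1 runs 6, rem=2, quantum used, demote→Q2. Q0=[] Q1=[P5] Q2=[P2]
t=35-40: P5@Q1 runs 5, rem=0, completes. Q0=[] Q1=[] Q2=[P2]
t=40-42: P2@Q2 runs 2, rem=0, completes. Q0=[] Q1=[] Q2=[]

Answer: P1(0-1) P2(1-3) P3(3-5) P4(5-7) P5(7-9) P1(9-10) P3(10-12) P4(12-14) P1(14-15) P3(15-17) P4(17-18) P1(18-19) P3(19-21) P1(21-22) P3(22-24) P1(24-25) P3(25-26) P1(26-27) P1(27-28) P1(28-29) P2(29-35) P5(35-40) P2(40-42)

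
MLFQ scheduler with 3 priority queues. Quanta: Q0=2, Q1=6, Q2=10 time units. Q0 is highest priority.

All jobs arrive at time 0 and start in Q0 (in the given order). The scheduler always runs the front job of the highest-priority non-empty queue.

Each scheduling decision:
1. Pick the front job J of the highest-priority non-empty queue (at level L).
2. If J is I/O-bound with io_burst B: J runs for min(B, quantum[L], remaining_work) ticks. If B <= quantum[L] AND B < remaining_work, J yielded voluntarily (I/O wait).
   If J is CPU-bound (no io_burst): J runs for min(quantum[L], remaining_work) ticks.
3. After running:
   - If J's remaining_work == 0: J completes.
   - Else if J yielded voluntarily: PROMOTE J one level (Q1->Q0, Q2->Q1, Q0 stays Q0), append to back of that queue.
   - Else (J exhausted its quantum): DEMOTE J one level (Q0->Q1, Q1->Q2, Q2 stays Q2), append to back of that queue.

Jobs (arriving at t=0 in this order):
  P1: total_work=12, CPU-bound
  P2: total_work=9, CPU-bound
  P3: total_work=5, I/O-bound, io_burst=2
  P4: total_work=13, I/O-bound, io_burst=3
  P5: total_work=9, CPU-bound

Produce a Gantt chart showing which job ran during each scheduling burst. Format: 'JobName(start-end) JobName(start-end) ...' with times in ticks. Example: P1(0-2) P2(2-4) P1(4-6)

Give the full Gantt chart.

Answer: P1(0-2) P2(2-4) P3(4-6) P4(6-8) P5(8-10) P3(10-12) P3(12-13) P1(13-19) P2(19-25) P4(25-28) P4(28-30) P5(30-36) P4(36-39) P4(39-41) P4(41-42) P1(42-46) P2(46-47) P5(47-48)

Derivation:
t=0-2: P1@Q0 runs 2, rem=10, quantum used, demote→Q1. Q0=[P2,P3,P4,P5] Q1=[P1] Q2=[]
t=2-4: P2@Q0 runs 2, rem=7, quantum used, demote→Q1. Q0=[P3,P4,P5] Q1=[P1,P2] Q2=[]
t=4-6: P3@Q0 runs 2, rem=3, I/O yield, promote→Q0. Q0=[P4,P5,P3] Q1=[P1,P2] Q2=[]
t=6-8: P4@Q0 runs 2, rem=11, quantum used, demote→Q1. Q0=[P5,P3] Q1=[P1,P2,P4] Q2=[]
t=8-10: P5@Q0 runs 2, rem=7, quantum used, demote→Q1. Q0=[P3] Q1=[P1,P2,P4,P5] Q2=[]
t=10-12: P3@Q0 runs 2, rem=1, I/O yield, promote→Q0. Q0=[P3] Q1=[P1,P2,P4,P5] Q2=[]
t=12-13: P3@Q0 runs 1, rem=0, completes. Q0=[] Q1=[P1,P2,P4,P5] Q2=[]
t=13-19: P1@Q1 runs 6, rem=4, quantum used, demote→Q2. Q0=[] Q1=[P2,P4,P5] Q2=[P1]
t=19-25: P2@Q1 runs 6, rem=1, quantum used, demote→Q2. Q0=[] Q1=[P4,P5] Q2=[P1,P2]
t=25-28: P4@Q1 runs 3, rem=8, I/O yield, promote→Q0. Q0=[P4] Q1=[P5] Q2=[P1,P2]
t=28-30: P4@Q0 runs 2, rem=6, quantum used, demote→Q1. Q0=[] Q1=[P5,P4] Q2=[P1,P2]
t=30-36: P5@Q1 runs 6, rem=1, quantum used, demote→Q2. Q0=[] Q1=[P4] Q2=[P1,P2,P5]
t=36-39: P4@Q1 runs 3, rem=3, I/O yield, promote→Q0. Q0=[P4] Q1=[] Q2=[P1,P2,P5]
t=39-41: P4@Q0 runs 2, rem=1, quantum used, demote→Q1. Q0=[] Q1=[P4] Q2=[P1,P2,P5]
t=41-42: P4@Q1 runs 1, rem=0, completes. Q0=[] Q1=[] Q2=[P1,P2,P5]
t=42-46: P1@Q2 runs 4, rem=0, completes. Q0=[] Q1=[] Q2=[P2,P5]
t=46-47: P2@Q2 runs 1, rem=0, completes. Q0=[] Q1=[] Q2=[P5]
t=47-48: P5@Q2 runs 1, rem=0, completes. Q0=[] Q1=[] Q2=[]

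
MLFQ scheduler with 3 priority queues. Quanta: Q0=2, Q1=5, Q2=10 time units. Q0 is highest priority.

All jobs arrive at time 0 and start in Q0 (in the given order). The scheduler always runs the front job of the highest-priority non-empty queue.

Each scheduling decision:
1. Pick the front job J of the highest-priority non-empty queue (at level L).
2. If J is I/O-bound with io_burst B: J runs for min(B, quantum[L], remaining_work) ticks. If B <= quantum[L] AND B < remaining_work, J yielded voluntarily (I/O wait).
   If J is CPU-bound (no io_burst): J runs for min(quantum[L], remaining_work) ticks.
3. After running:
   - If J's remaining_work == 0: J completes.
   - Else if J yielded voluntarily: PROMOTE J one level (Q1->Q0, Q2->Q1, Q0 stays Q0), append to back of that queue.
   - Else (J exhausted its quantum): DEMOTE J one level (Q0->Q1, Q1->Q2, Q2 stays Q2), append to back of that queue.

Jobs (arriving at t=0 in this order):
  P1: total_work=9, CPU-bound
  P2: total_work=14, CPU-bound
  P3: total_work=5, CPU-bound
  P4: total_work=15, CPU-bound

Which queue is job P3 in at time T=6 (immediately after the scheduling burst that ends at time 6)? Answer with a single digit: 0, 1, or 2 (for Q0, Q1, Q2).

t=0-2: P1@Q0 runs 2, rem=7, quantum used, demote→Q1. Q0=[P2,P3,P4] Q1=[P1] Q2=[]
t=2-4: P2@Q0 runs 2, rem=12, quantum used, demote→Q1. Q0=[P3,P4] Q1=[P1,P2] Q2=[]
t=4-6: P3@Q0 runs 2, rem=3, quantum used, demote→Q1. Q0=[P4] Q1=[P1,P2,P3] Q2=[]
t=6-8: P4@Q0 runs 2, rem=13, quantum used, demote→Q1. Q0=[] Q1=[P1,P2,P3,P4] Q2=[]
t=8-13: P1@Q1 runs 5, rem=2, quantum used, demote→Q2. Q0=[] Q1=[P2,P3,P4] Q2=[P1]
t=13-18: P2@Q1 runs 5, rem=7, quantum used, demote→Q2. Q0=[] Q1=[P3,P4] Q2=[P1,P2]
t=18-21: P3@Q1 runs 3, rem=0, completes. Q0=[] Q1=[P4] Q2=[P1,P2]
t=21-26: P4@Q1 runs 5, rem=8, quantum used, demote→Q2. Q0=[] Q1=[] Q2=[P1,P2,P4]
t=26-28: P1@Q2 runs 2, rem=0, completes. Q0=[] Q1=[] Q2=[P2,P4]
t=28-35: P2@Q2 runs 7, rem=0, completes. Q0=[] Q1=[] Q2=[P4]
t=35-43: P4@Q2 runs 8, rem=0, completes. Q0=[] Q1=[] Q2=[]

Answer: 1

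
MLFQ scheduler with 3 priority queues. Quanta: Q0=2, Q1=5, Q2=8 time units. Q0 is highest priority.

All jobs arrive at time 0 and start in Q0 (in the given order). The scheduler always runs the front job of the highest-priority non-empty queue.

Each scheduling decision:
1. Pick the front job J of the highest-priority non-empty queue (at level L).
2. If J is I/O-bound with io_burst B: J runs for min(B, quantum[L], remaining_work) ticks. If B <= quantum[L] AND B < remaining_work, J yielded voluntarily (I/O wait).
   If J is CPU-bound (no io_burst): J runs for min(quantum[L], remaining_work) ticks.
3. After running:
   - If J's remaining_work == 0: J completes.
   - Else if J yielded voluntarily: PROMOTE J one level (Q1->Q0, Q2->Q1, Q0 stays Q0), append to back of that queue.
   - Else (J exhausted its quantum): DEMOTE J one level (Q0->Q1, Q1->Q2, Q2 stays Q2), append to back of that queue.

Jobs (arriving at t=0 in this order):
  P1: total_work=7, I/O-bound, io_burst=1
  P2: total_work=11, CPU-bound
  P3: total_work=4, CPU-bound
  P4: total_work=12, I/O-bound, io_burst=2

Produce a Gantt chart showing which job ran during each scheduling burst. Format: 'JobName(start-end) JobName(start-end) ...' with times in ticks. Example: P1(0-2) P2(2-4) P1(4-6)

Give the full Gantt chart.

t=0-1: P1@Q0 runs 1, rem=6, I/O yield, promote→Q0. Q0=[P2,P3,P4,P1] Q1=[] Q2=[]
t=1-3: P2@Q0 runs 2, rem=9, quantum used, demote→Q1. Q0=[P3,P4,P1] Q1=[P2] Q2=[]
t=3-5: P3@Q0 runs 2, rem=2, quantum used, demote→Q1. Q0=[P4,P1] Q1=[P2,P3] Q2=[]
t=5-7: P4@Q0 runs 2, rem=10, I/O yield, promote→Q0. Q0=[P1,P4] Q1=[P2,P3] Q2=[]
t=7-8: P1@Q0 runs 1, rem=5, I/O yield, promote→Q0. Q0=[P4,P1] Q1=[P2,P3] Q2=[]
t=8-10: P4@Q0 runs 2, rem=8, I/O yield, promote→Q0. Q0=[P1,P4] Q1=[P2,P3] Q2=[]
t=10-11: P1@Q0 runs 1, rem=4, I/O yield, promote→Q0. Q0=[P4,P1] Q1=[P2,P3] Q2=[]
t=11-13: P4@Q0 runs 2, rem=6, I/O yield, promote→Q0. Q0=[P1,P4] Q1=[P2,P3] Q2=[]
t=13-14: P1@Q0 runs 1, rem=3, I/O yield, promote→Q0. Q0=[P4,P1] Q1=[P2,P3] Q2=[]
t=14-16: P4@Q0 runs 2, rem=4, I/O yield, promote→Q0. Q0=[P1,P4] Q1=[P2,P3] Q2=[]
t=16-17: P1@Q0 runs 1, rem=2, I/O yield, promote→Q0. Q0=[P4,P1] Q1=[P2,P3] Q2=[]
t=17-19: P4@Q0 runs 2, rem=2, I/O yield, promote→Q0. Q0=[P1,P4] Q1=[P2,P3] Q2=[]
t=19-20: P1@Q0 runs 1, rem=1, I/O yield, promote→Q0. Q0=[P4,P1] Q1=[P2,P3] Q2=[]
t=20-22: P4@Q0 runs 2, rem=0, completes. Q0=[P1] Q1=[P2,P3] Q2=[]
t=22-23: P1@Q0 runs 1, rem=0, completes. Q0=[] Q1=[P2,P3] Q2=[]
t=23-28: P2@Q1 runs 5, rem=4, quantum used, demote→Q2. Q0=[] Q1=[P3] Q2=[P2]
t=28-30: P3@Q1 runs 2, rem=0, completes. Q0=[] Q1=[] Q2=[P2]
t=30-34: P2@Q2 runs 4, rem=0, completes. Q0=[] Q1=[] Q2=[]

Answer: P1(0-1) P2(1-3) P3(3-5) P4(5-7) P1(7-8) P4(8-10) P1(10-11) P4(11-13) P1(13-14) P4(14-16) P1(16-17) P4(17-19) P1(19-20) P4(20-22) P1(22-23) P2(23-28) P3(28-30) P2(30-34)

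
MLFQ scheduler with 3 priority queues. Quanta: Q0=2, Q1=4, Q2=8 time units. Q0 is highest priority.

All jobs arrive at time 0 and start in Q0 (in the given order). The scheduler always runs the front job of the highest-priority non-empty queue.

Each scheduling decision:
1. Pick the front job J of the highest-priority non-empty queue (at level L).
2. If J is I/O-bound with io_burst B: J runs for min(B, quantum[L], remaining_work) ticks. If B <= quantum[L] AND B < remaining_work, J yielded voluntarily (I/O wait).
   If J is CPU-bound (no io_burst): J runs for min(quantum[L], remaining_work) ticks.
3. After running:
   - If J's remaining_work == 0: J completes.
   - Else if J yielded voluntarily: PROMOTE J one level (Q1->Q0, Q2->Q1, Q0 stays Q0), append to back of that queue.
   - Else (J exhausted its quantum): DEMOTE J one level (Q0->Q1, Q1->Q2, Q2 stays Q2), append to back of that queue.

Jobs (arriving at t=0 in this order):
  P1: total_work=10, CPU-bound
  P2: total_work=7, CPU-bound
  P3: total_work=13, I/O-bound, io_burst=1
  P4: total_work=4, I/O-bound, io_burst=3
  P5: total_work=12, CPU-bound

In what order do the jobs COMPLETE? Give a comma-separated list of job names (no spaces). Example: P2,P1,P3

Answer: P3,P4,P1,P2,P5

Derivation:
t=0-2: P1@Q0 runs 2, rem=8, quantum used, demote→Q1. Q0=[P2,P3,P4,P5] Q1=[P1] Q2=[]
t=2-4: P2@Q0 runs 2, rem=5, quantum used, demote→Q1. Q0=[P3,P4,P5] Q1=[P1,P2] Q2=[]
t=4-5: P3@Q0 runs 1, rem=12, I/O yield, promote→Q0. Q0=[P4,P5,P3] Q1=[P1,P2] Q2=[]
t=5-7: P4@Q0 runs 2, rem=2, quantum used, demote→Q1. Q0=[P5,P3] Q1=[P1,P2,P4] Q2=[]
t=7-9: P5@Q0 runs 2, rem=10, quantum used, demote→Q1. Q0=[P3] Q1=[P1,P2,P4,P5] Q2=[]
t=9-10: P3@Q0 runs 1, rem=11, I/O yield, promote→Q0. Q0=[P3] Q1=[P1,P2,P4,P5] Q2=[]
t=10-11: P3@Q0 runs 1, rem=10, I/O yield, promote→Q0. Q0=[P3] Q1=[P1,P2,P4,P5] Q2=[]
t=11-12: P3@Q0 runs 1, rem=9, I/O yield, promote→Q0. Q0=[P3] Q1=[P1,P2,P4,P5] Q2=[]
t=12-13: P3@Q0 runs 1, rem=8, I/O yield, promote→Q0. Q0=[P3] Q1=[P1,P2,P4,P5] Q2=[]
t=13-14: P3@Q0 runs 1, rem=7, I/O yield, promote→Q0. Q0=[P3] Q1=[P1,P2,P4,P5] Q2=[]
t=14-15: P3@Q0 runs 1, rem=6, I/O yield, promote→Q0. Q0=[P3] Q1=[P1,P2,P4,P5] Q2=[]
t=15-16: P3@Q0 runs 1, rem=5, I/O yield, promote→Q0. Q0=[P3] Q1=[P1,P2,P4,P5] Q2=[]
t=16-17: P3@Q0 runs 1, rem=4, I/O yield, promote→Q0. Q0=[P3] Q1=[P1,P2,P4,P5] Q2=[]
t=17-18: P3@Q0 runs 1, rem=3, I/O yield, promote→Q0. Q0=[P3] Q1=[P1,P2,P4,P5] Q2=[]
t=18-19: P3@Q0 runs 1, rem=2, I/O yield, promote→Q0. Q0=[P3] Q1=[P1,P2,P4,P5] Q2=[]
t=19-20: P3@Q0 runs 1, rem=1, I/O yield, promote→Q0. Q0=[P3] Q1=[P1,P2,P4,P5] Q2=[]
t=20-21: P3@Q0 runs 1, rem=0, completes. Q0=[] Q1=[P1,P2,P4,P5] Q2=[]
t=21-25: P1@Q1 runs 4, rem=4, quantum used, demote→Q2. Q0=[] Q1=[P2,P4,P5] Q2=[P1]
t=25-29: P2@Q1 runs 4, rem=1, quantum used, demote→Q2. Q0=[] Q1=[P4,P5] Q2=[P1,P2]
t=29-31: P4@Q1 runs 2, rem=0, completes. Q0=[] Q1=[P5] Q2=[P1,P2]
t=31-35: P5@Q1 runs 4, rem=6, quantum used, demote→Q2. Q0=[] Q1=[] Q2=[P1,P2,P5]
t=35-39: P1@Q2 runs 4, rem=0, completes. Q0=[] Q1=[] Q2=[P2,P5]
t=39-40: P2@Q2 runs 1, rem=0, completes. Q0=[] Q1=[] Q2=[P5]
t=40-46: P5@Q2 runs 6, rem=0, completes. Q0=[] Q1=[] Q2=[]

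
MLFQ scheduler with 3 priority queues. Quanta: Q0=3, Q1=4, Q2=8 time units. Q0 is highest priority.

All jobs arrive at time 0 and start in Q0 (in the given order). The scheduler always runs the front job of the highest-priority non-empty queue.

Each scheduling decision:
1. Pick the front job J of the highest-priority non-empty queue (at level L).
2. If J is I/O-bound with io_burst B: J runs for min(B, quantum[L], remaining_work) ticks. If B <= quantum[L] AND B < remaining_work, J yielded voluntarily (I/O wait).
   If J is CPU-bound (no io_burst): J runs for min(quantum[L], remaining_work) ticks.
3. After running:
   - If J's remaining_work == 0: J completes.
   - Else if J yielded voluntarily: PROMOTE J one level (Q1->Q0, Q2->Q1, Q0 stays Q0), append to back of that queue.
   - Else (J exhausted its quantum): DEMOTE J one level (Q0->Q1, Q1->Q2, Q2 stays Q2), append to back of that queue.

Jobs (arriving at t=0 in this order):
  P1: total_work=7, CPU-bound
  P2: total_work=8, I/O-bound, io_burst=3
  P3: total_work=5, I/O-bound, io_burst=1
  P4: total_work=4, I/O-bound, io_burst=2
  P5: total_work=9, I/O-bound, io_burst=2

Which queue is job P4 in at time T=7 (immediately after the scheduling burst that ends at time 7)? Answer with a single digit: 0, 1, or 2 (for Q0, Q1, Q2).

Answer: 0

Derivation:
t=0-3: P1@Q0 runs 3, rem=4, quantum used, demote→Q1. Q0=[P2,P3,P4,P5] Q1=[P1] Q2=[]
t=3-6: P2@Q0 runs 3, rem=5, I/O yield, promote→Q0. Q0=[P3,P4,P5,P2] Q1=[P1] Q2=[]
t=6-7: P3@Q0 runs 1, rem=4, I/O yield, promote→Q0. Q0=[P4,P5,P2,P3] Q1=[P1] Q2=[]
t=7-9: P4@Q0 runs 2, rem=2, I/O yield, promote→Q0. Q0=[P5,P2,P3,P4] Q1=[P1] Q2=[]
t=9-11: P5@Q0 runs 2, rem=7, I/O yield, promote→Q0. Q0=[P2,P3,P4,P5] Q1=[P1] Q2=[]
t=11-14: P2@Q0 runs 3, rem=2, I/O yield, promote→Q0. Q0=[P3,P4,P5,P2] Q1=[P1] Q2=[]
t=14-15: P3@Q0 runs 1, rem=3, I/O yield, promote→Q0. Q0=[P4,P5,P2,P3] Q1=[P1] Q2=[]
t=15-17: P4@Q0 runs 2, rem=0, completes. Q0=[P5,P2,P3] Q1=[P1] Q2=[]
t=17-19: P5@Q0 runs 2, rem=5, I/O yield, promote→Q0. Q0=[P2,P3,P5] Q1=[P1] Q2=[]
t=19-21: P2@Q0 runs 2, rem=0, completes. Q0=[P3,P5] Q1=[P1] Q2=[]
t=21-22: P3@Q0 runs 1, rem=2, I/O yield, promote→Q0. Q0=[P5,P3] Q1=[P1] Q2=[]
t=22-24: P5@Q0 runs 2, rem=3, I/O yield, promote→Q0. Q0=[P3,P5] Q1=[P1] Q2=[]
t=24-25: P3@Q0 runs 1, rem=1, I/O yield, promote→Q0. Q0=[P5,P3] Q1=[P1] Q2=[]
t=25-27: P5@Q0 runs 2, rem=1, I/O yield, promote→Q0. Q0=[P3,P5] Q1=[P1] Q2=[]
t=27-28: P3@Q0 runs 1, rem=0, completes. Q0=[P5] Q1=[P1] Q2=[]
t=28-29: P5@Q0 runs 1, rem=0, completes. Q0=[] Q1=[P1] Q2=[]
t=29-33: P1@Q1 runs 4, rem=0, completes. Q0=[] Q1=[] Q2=[]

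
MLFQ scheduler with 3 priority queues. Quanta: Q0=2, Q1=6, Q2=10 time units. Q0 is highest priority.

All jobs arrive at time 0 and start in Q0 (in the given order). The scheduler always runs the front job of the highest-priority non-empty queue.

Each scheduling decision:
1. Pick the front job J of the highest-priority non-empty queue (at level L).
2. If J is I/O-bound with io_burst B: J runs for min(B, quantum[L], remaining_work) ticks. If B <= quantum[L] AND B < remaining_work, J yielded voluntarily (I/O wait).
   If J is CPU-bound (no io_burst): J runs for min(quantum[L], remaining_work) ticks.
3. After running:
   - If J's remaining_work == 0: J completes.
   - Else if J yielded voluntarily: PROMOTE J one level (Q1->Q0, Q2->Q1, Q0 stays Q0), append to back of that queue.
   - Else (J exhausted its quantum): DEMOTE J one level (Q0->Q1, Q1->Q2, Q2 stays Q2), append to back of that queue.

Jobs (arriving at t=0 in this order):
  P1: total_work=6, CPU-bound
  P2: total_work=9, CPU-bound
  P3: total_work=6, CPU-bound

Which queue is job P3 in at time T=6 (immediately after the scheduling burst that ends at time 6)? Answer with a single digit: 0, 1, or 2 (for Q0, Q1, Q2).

Answer: 1

Derivation:
t=0-2: P1@Q0 runs 2, rem=4, quantum used, demote→Q1. Q0=[P2,P3] Q1=[P1] Q2=[]
t=2-4: P2@Q0 runs 2, rem=7, quantum used, demote→Q1. Q0=[P3] Q1=[P1,P2] Q2=[]
t=4-6: P3@Q0 runs 2, rem=4, quantum used, demote→Q1. Q0=[] Q1=[P1,P2,P3] Q2=[]
t=6-10: P1@Q1 runs 4, rem=0, completes. Q0=[] Q1=[P2,P3] Q2=[]
t=10-16: P2@Q1 runs 6, rem=1, quantum used, demote→Q2. Q0=[] Q1=[P3] Q2=[P2]
t=16-20: P3@Q1 runs 4, rem=0, completes. Q0=[] Q1=[] Q2=[P2]
t=20-21: P2@Q2 runs 1, rem=0, completes. Q0=[] Q1=[] Q2=[]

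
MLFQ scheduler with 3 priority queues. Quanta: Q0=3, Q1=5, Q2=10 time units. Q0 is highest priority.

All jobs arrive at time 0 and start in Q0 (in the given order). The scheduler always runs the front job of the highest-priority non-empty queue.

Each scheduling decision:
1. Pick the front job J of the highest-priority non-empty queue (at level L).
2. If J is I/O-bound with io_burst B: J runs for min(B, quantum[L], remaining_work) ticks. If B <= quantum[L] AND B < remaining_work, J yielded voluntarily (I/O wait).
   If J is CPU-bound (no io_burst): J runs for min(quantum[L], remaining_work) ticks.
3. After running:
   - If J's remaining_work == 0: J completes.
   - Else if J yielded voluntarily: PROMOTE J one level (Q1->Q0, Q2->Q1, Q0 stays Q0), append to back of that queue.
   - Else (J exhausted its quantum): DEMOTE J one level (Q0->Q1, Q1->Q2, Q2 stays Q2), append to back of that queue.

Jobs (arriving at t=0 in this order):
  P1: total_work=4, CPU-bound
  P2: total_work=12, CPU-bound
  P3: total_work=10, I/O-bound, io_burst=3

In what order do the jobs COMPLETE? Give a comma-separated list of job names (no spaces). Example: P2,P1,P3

Answer: P3,P1,P2

Derivation:
t=0-3: P1@Q0 runs 3, rem=1, quantum used, demote→Q1. Q0=[P2,P3] Q1=[P1] Q2=[]
t=3-6: P2@Q0 runs 3, rem=9, quantum used, demote→Q1. Q0=[P3] Q1=[P1,P2] Q2=[]
t=6-9: P3@Q0 runs 3, rem=7, I/O yield, promote→Q0. Q0=[P3] Q1=[P1,P2] Q2=[]
t=9-12: P3@Q0 runs 3, rem=4, I/O yield, promote→Q0. Q0=[P3] Q1=[P1,P2] Q2=[]
t=12-15: P3@Q0 runs 3, rem=1, I/O yield, promote→Q0. Q0=[P3] Q1=[P1,P2] Q2=[]
t=15-16: P3@Q0 runs 1, rem=0, completes. Q0=[] Q1=[P1,P2] Q2=[]
t=16-17: P1@Q1 runs 1, rem=0, completes. Q0=[] Q1=[P2] Q2=[]
t=17-22: P2@Q1 runs 5, rem=4, quantum used, demote→Q2. Q0=[] Q1=[] Q2=[P2]
t=22-26: P2@Q2 runs 4, rem=0, completes. Q0=[] Q1=[] Q2=[]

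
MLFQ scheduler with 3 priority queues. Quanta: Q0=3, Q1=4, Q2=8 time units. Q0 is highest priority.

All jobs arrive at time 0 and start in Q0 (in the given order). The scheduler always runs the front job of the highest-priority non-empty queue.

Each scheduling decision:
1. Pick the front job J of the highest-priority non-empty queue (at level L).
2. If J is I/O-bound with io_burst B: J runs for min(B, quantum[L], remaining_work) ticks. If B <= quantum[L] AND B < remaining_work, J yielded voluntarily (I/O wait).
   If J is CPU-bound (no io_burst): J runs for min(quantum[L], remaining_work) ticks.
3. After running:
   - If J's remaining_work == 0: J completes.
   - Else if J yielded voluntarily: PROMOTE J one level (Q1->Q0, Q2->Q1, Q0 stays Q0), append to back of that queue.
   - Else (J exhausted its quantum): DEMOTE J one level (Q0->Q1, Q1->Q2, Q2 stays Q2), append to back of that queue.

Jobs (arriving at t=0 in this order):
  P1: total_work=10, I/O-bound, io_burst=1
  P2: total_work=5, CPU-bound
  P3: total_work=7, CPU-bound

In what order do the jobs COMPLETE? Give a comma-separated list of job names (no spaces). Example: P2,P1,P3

t=0-1: P1@Q0 runs 1, rem=9, I/O yield, promote→Q0. Q0=[P2,P3,P1] Q1=[] Q2=[]
t=1-4: P2@Q0 runs 3, rem=2, quantum used, demote→Q1. Q0=[P3,P1] Q1=[P2] Q2=[]
t=4-7: P3@Q0 runs 3, rem=4, quantum used, demote→Q1. Q0=[P1] Q1=[P2,P3] Q2=[]
t=7-8: P1@Q0 runs 1, rem=8, I/O yield, promote→Q0. Q0=[P1] Q1=[P2,P3] Q2=[]
t=8-9: P1@Q0 runs 1, rem=7, I/O yield, promote→Q0. Q0=[P1] Q1=[P2,P3] Q2=[]
t=9-10: P1@Q0 runs 1, rem=6, I/O yield, promote→Q0. Q0=[P1] Q1=[P2,P3] Q2=[]
t=10-11: P1@Q0 runs 1, rem=5, I/O yield, promote→Q0. Q0=[P1] Q1=[P2,P3] Q2=[]
t=11-12: P1@Q0 runs 1, rem=4, I/O yield, promote→Q0. Q0=[P1] Q1=[P2,P3] Q2=[]
t=12-13: P1@Q0 runs 1, rem=3, I/O yield, promote→Q0. Q0=[P1] Q1=[P2,P3] Q2=[]
t=13-14: P1@Q0 runs 1, rem=2, I/O yield, promote→Q0. Q0=[P1] Q1=[P2,P3] Q2=[]
t=14-15: P1@Q0 runs 1, rem=1, I/O yield, promote→Q0. Q0=[P1] Q1=[P2,P3] Q2=[]
t=15-16: P1@Q0 runs 1, rem=0, completes. Q0=[] Q1=[P2,P3] Q2=[]
t=16-18: P2@Q1 runs 2, rem=0, completes. Q0=[] Q1=[P3] Q2=[]
t=18-22: P3@Q1 runs 4, rem=0, completes. Q0=[] Q1=[] Q2=[]

Answer: P1,P2,P3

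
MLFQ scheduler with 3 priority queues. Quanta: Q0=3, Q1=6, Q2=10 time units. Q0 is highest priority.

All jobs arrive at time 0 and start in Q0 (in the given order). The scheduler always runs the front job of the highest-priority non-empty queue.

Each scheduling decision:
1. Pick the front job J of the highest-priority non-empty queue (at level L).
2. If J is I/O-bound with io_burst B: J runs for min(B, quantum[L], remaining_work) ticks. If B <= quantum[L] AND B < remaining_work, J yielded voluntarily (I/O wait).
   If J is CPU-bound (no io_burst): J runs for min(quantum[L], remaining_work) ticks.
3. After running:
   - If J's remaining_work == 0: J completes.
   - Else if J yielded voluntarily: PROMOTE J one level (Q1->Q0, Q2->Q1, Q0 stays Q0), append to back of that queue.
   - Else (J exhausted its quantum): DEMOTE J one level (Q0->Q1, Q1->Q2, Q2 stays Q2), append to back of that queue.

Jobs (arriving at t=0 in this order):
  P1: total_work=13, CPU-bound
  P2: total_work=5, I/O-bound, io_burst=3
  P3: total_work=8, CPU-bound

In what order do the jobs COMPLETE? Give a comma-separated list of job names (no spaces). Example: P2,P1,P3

t=0-3: P1@Q0 runs 3, rem=10, quantum used, demote→Q1. Q0=[P2,P3] Q1=[P1] Q2=[]
t=3-6: P2@Q0 runs 3, rem=2, I/O yield, promote→Q0. Q0=[P3,P2] Q1=[P1] Q2=[]
t=6-9: P3@Q0 runs 3, rem=5, quantum used, demote→Q1. Q0=[P2] Q1=[P1,P3] Q2=[]
t=9-11: P2@Q0 runs 2, rem=0, completes. Q0=[] Q1=[P1,P3] Q2=[]
t=11-17: P1@Q1 runs 6, rem=4, quantum used, demote→Q2. Q0=[] Q1=[P3] Q2=[P1]
t=17-22: P3@Q1 runs 5, rem=0, completes. Q0=[] Q1=[] Q2=[P1]
t=22-26: P1@Q2 runs 4, rem=0, completes. Q0=[] Q1=[] Q2=[]

Answer: P2,P3,P1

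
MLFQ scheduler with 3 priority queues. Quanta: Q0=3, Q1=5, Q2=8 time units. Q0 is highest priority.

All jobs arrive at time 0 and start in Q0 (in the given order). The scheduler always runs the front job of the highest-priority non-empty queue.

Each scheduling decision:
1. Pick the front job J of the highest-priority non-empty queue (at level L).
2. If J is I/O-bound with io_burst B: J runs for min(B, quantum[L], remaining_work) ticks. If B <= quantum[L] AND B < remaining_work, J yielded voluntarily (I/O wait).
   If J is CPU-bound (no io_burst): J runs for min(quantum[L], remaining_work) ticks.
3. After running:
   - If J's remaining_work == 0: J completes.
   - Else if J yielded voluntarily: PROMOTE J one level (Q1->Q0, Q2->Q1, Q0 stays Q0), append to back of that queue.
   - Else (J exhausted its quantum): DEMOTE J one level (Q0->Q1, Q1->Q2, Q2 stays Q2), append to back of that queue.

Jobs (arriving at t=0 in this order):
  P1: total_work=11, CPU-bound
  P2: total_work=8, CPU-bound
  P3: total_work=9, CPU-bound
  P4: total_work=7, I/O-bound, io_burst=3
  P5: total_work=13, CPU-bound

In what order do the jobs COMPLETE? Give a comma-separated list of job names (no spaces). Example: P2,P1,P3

Answer: P4,P2,P1,P3,P5

Derivation:
t=0-3: P1@Q0 runs 3, rem=8, quantum used, demote→Q1. Q0=[P2,P3,P4,P5] Q1=[P1] Q2=[]
t=3-6: P2@Q0 runs 3, rem=5, quantum used, demote→Q1. Q0=[P3,P4,P5] Q1=[P1,P2] Q2=[]
t=6-9: P3@Q0 runs 3, rem=6, quantum used, demote→Q1. Q0=[P4,P5] Q1=[P1,P2,P3] Q2=[]
t=9-12: P4@Q0 runs 3, rem=4, I/O yield, promote→Q0. Q0=[P5,P4] Q1=[P1,P2,P3] Q2=[]
t=12-15: P5@Q0 runs 3, rem=10, quantum used, demote→Q1. Q0=[P4] Q1=[P1,P2,P3,P5] Q2=[]
t=15-18: P4@Q0 runs 3, rem=1, I/O yield, promote→Q0. Q0=[P4] Q1=[P1,P2,P3,P5] Q2=[]
t=18-19: P4@Q0 runs 1, rem=0, completes. Q0=[] Q1=[P1,P2,P3,P5] Q2=[]
t=19-24: P1@Q1 runs 5, rem=3, quantum used, demote→Q2. Q0=[] Q1=[P2,P3,P5] Q2=[P1]
t=24-29: P2@Q1 runs 5, rem=0, completes. Q0=[] Q1=[P3,P5] Q2=[P1]
t=29-34: P3@Q1 runs 5, rem=1, quantum used, demote→Q2. Q0=[] Q1=[P5] Q2=[P1,P3]
t=34-39: P5@Q1 runs 5, rem=5, quantum used, demote→Q2. Q0=[] Q1=[] Q2=[P1,P3,P5]
t=39-42: P1@Q2 runs 3, rem=0, completes. Q0=[] Q1=[] Q2=[P3,P5]
t=42-43: P3@Q2 runs 1, rem=0, completes. Q0=[] Q1=[] Q2=[P5]
t=43-48: P5@Q2 runs 5, rem=0, completes. Q0=[] Q1=[] Q2=[]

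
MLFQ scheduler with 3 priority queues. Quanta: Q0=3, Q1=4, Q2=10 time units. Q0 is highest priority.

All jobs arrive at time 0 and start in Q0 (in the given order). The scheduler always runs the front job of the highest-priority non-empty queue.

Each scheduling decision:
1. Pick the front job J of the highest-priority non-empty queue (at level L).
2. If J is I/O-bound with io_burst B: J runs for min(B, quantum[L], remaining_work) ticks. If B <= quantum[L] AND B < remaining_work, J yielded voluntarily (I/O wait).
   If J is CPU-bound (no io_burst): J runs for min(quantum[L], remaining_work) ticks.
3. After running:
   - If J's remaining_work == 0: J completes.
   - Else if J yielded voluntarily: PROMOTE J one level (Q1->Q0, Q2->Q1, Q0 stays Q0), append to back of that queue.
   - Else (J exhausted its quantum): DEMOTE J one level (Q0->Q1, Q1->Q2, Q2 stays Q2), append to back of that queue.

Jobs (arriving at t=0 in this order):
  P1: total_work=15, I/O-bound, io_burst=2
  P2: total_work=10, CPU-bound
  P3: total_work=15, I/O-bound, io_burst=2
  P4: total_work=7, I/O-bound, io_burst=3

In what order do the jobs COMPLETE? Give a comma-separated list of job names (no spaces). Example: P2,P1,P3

Answer: P4,P1,P3,P2

Derivation:
t=0-2: P1@Q0 runs 2, rem=13, I/O yield, promote→Q0. Q0=[P2,P3,P4,P1] Q1=[] Q2=[]
t=2-5: P2@Q0 runs 3, rem=7, quantum used, demote→Q1. Q0=[P3,P4,P1] Q1=[P2] Q2=[]
t=5-7: P3@Q0 runs 2, rem=13, I/O yield, promote→Q0. Q0=[P4,P1,P3] Q1=[P2] Q2=[]
t=7-10: P4@Q0 runs 3, rem=4, I/O yield, promote→Q0. Q0=[P1,P3,P4] Q1=[P2] Q2=[]
t=10-12: P1@Q0 runs 2, rem=11, I/O yield, promote→Q0. Q0=[P3,P4,P1] Q1=[P2] Q2=[]
t=12-14: P3@Q0 runs 2, rem=11, I/O yield, promote→Q0. Q0=[P4,P1,P3] Q1=[P2] Q2=[]
t=14-17: P4@Q0 runs 3, rem=1, I/O yield, promote→Q0. Q0=[P1,P3,P4] Q1=[P2] Q2=[]
t=17-19: P1@Q0 runs 2, rem=9, I/O yield, promote→Q0. Q0=[P3,P4,P1] Q1=[P2] Q2=[]
t=19-21: P3@Q0 runs 2, rem=9, I/O yield, promote→Q0. Q0=[P4,P1,P3] Q1=[P2] Q2=[]
t=21-22: P4@Q0 runs 1, rem=0, completes. Q0=[P1,P3] Q1=[P2] Q2=[]
t=22-24: P1@Q0 runs 2, rem=7, I/O yield, promote→Q0. Q0=[P3,P1] Q1=[P2] Q2=[]
t=24-26: P3@Q0 runs 2, rem=7, I/O yield, promote→Q0. Q0=[P1,P3] Q1=[P2] Q2=[]
t=26-28: P1@Q0 runs 2, rem=5, I/O yield, promote→Q0. Q0=[P3,P1] Q1=[P2] Q2=[]
t=28-30: P3@Q0 runs 2, rem=5, I/O yield, promote→Q0. Q0=[P1,P3] Q1=[P2] Q2=[]
t=30-32: P1@Q0 runs 2, rem=3, I/O yield, promote→Q0. Q0=[P3,P1] Q1=[P2] Q2=[]
t=32-34: P3@Q0 runs 2, rem=3, I/O yield, promote→Q0. Q0=[P1,P3] Q1=[P2] Q2=[]
t=34-36: P1@Q0 runs 2, rem=1, I/O yield, promote→Q0. Q0=[P3,P1] Q1=[P2] Q2=[]
t=36-38: P3@Q0 runs 2, rem=1, I/O yield, promote→Q0. Q0=[P1,P3] Q1=[P2] Q2=[]
t=38-39: P1@Q0 runs 1, rem=0, completes. Q0=[P3] Q1=[P2] Q2=[]
t=39-40: P3@Q0 runs 1, rem=0, completes. Q0=[] Q1=[P2] Q2=[]
t=40-44: P2@Q1 runs 4, rem=3, quantum used, demote→Q2. Q0=[] Q1=[] Q2=[P2]
t=44-47: P2@Q2 runs 3, rem=0, completes. Q0=[] Q1=[] Q2=[]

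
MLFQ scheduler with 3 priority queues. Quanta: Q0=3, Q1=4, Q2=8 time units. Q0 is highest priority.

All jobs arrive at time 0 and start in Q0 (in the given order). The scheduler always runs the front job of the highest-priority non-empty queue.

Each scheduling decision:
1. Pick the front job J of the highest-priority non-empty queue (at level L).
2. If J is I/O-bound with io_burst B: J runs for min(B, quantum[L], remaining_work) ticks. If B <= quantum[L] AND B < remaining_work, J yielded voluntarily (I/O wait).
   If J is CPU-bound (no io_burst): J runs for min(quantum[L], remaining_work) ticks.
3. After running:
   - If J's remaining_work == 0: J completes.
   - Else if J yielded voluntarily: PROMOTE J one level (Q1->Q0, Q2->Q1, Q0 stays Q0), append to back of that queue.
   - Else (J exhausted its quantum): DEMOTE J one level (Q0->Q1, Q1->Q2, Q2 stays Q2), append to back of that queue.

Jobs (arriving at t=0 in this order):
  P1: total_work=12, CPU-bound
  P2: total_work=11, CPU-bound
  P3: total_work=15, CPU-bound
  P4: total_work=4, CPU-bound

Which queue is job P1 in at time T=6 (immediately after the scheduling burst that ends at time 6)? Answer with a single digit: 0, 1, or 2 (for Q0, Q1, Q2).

Answer: 1

Derivation:
t=0-3: P1@Q0 runs 3, rem=9, quantum used, demote→Q1. Q0=[P2,P3,P4] Q1=[P1] Q2=[]
t=3-6: P2@Q0 runs 3, rem=8, quantum used, demote→Q1. Q0=[P3,P4] Q1=[P1,P2] Q2=[]
t=6-9: P3@Q0 runs 3, rem=12, quantum used, demote→Q1. Q0=[P4] Q1=[P1,P2,P3] Q2=[]
t=9-12: P4@Q0 runs 3, rem=1, quantum used, demote→Q1. Q0=[] Q1=[P1,P2,P3,P4] Q2=[]
t=12-16: P1@Q1 runs 4, rem=5, quantum used, demote→Q2. Q0=[] Q1=[P2,P3,P4] Q2=[P1]
t=16-20: P2@Q1 runs 4, rem=4, quantum used, demote→Q2. Q0=[] Q1=[P3,P4] Q2=[P1,P2]
t=20-24: P3@Q1 runs 4, rem=8, quantum used, demote→Q2. Q0=[] Q1=[P4] Q2=[P1,P2,P3]
t=24-25: P4@Q1 runs 1, rem=0, completes. Q0=[] Q1=[] Q2=[P1,P2,P3]
t=25-30: P1@Q2 runs 5, rem=0, completes. Q0=[] Q1=[] Q2=[P2,P3]
t=30-34: P2@Q2 runs 4, rem=0, completes. Q0=[] Q1=[] Q2=[P3]
t=34-42: P3@Q2 runs 8, rem=0, completes. Q0=[] Q1=[] Q2=[]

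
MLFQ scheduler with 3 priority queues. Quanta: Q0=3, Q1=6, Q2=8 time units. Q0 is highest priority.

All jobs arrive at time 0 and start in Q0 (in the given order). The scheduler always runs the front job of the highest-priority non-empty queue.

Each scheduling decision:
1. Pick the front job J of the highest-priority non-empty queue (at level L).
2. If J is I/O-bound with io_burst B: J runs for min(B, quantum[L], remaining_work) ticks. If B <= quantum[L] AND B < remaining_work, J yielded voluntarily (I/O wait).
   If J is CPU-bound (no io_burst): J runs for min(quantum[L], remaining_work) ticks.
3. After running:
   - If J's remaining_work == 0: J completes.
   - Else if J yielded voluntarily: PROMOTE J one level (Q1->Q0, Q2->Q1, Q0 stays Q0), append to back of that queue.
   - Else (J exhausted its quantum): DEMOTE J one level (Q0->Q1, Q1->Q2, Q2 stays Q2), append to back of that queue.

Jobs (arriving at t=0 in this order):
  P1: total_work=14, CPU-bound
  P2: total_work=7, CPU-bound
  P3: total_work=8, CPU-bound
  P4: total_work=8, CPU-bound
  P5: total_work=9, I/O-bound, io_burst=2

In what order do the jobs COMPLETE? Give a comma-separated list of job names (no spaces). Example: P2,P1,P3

t=0-3: P1@Q0 runs 3, rem=11, quantum used, demote→Q1. Q0=[P2,P3,P4,P5] Q1=[P1] Q2=[]
t=3-6: P2@Q0 runs 3, rem=4, quantum used, demote→Q1. Q0=[P3,P4,P5] Q1=[P1,P2] Q2=[]
t=6-9: P3@Q0 runs 3, rem=5, quantum used, demote→Q1. Q0=[P4,P5] Q1=[P1,P2,P3] Q2=[]
t=9-12: P4@Q0 runs 3, rem=5, quantum used, demote→Q1. Q0=[P5] Q1=[P1,P2,P3,P4] Q2=[]
t=12-14: P5@Q0 runs 2, rem=7, I/O yield, promote→Q0. Q0=[P5] Q1=[P1,P2,P3,P4] Q2=[]
t=14-16: P5@Q0 runs 2, rem=5, I/O yield, promote→Q0. Q0=[P5] Q1=[P1,P2,P3,P4] Q2=[]
t=16-18: P5@Q0 runs 2, rem=3, I/O yield, promote→Q0. Q0=[P5] Q1=[P1,P2,P3,P4] Q2=[]
t=18-20: P5@Q0 runs 2, rem=1, I/O yield, promote→Q0. Q0=[P5] Q1=[P1,P2,P3,P4] Q2=[]
t=20-21: P5@Q0 runs 1, rem=0, completes. Q0=[] Q1=[P1,P2,P3,P4] Q2=[]
t=21-27: P1@Q1 runs 6, rem=5, quantum used, demote→Q2. Q0=[] Q1=[P2,P3,P4] Q2=[P1]
t=27-31: P2@Q1 runs 4, rem=0, completes. Q0=[] Q1=[P3,P4] Q2=[P1]
t=31-36: P3@Q1 runs 5, rem=0, completes. Q0=[] Q1=[P4] Q2=[P1]
t=36-41: P4@Q1 runs 5, rem=0, completes. Q0=[] Q1=[] Q2=[P1]
t=41-46: P1@Q2 runs 5, rem=0, completes. Q0=[] Q1=[] Q2=[]

Answer: P5,P2,P3,P4,P1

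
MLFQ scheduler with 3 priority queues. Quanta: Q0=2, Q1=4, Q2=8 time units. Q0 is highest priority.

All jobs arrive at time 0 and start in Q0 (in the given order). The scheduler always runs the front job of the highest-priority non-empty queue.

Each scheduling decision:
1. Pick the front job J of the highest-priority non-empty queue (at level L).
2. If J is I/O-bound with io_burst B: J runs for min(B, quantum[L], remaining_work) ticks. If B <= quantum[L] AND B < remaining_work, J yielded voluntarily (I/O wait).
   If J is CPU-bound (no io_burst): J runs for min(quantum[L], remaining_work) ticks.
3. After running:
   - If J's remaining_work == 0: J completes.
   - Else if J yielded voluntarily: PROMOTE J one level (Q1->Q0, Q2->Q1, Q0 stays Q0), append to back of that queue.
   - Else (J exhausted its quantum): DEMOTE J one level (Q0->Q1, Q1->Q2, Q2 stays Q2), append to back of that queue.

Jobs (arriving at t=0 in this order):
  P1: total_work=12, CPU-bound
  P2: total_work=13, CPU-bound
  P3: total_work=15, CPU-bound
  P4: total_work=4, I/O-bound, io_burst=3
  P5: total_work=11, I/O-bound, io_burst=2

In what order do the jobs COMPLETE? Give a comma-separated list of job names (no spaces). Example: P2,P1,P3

Answer: P5,P4,P1,P2,P3

Derivation:
t=0-2: P1@Q0 runs 2, rem=10, quantum used, demote→Q1. Q0=[P2,P3,P4,P5] Q1=[P1] Q2=[]
t=2-4: P2@Q0 runs 2, rem=11, quantum used, demote→Q1. Q0=[P3,P4,P5] Q1=[P1,P2] Q2=[]
t=4-6: P3@Q0 runs 2, rem=13, quantum used, demote→Q1. Q0=[P4,P5] Q1=[P1,P2,P3] Q2=[]
t=6-8: P4@Q0 runs 2, rem=2, quantum used, demote→Q1. Q0=[P5] Q1=[P1,P2,P3,P4] Q2=[]
t=8-10: P5@Q0 runs 2, rem=9, I/O yield, promote→Q0. Q0=[P5] Q1=[P1,P2,P3,P4] Q2=[]
t=10-12: P5@Q0 runs 2, rem=7, I/O yield, promote→Q0. Q0=[P5] Q1=[P1,P2,P3,P4] Q2=[]
t=12-14: P5@Q0 runs 2, rem=5, I/O yield, promote→Q0. Q0=[P5] Q1=[P1,P2,P3,P4] Q2=[]
t=14-16: P5@Q0 runs 2, rem=3, I/O yield, promote→Q0. Q0=[P5] Q1=[P1,P2,P3,P4] Q2=[]
t=16-18: P5@Q0 runs 2, rem=1, I/O yield, promote→Q0. Q0=[P5] Q1=[P1,P2,P3,P4] Q2=[]
t=18-19: P5@Q0 runs 1, rem=0, completes. Q0=[] Q1=[P1,P2,P3,P4] Q2=[]
t=19-23: P1@Q1 runs 4, rem=6, quantum used, demote→Q2. Q0=[] Q1=[P2,P3,P4] Q2=[P1]
t=23-27: P2@Q1 runs 4, rem=7, quantum used, demote→Q2. Q0=[] Q1=[P3,P4] Q2=[P1,P2]
t=27-31: P3@Q1 runs 4, rem=9, quantum used, demote→Q2. Q0=[] Q1=[P4] Q2=[P1,P2,P3]
t=31-33: P4@Q1 runs 2, rem=0, completes. Q0=[] Q1=[] Q2=[P1,P2,P3]
t=33-39: P1@Q2 runs 6, rem=0, completes. Q0=[] Q1=[] Q2=[P2,P3]
t=39-46: P2@Q2 runs 7, rem=0, completes. Q0=[] Q1=[] Q2=[P3]
t=46-54: P3@Q2 runs 8, rem=1, quantum used, demote→Q2. Q0=[] Q1=[] Q2=[P3]
t=54-55: P3@Q2 runs 1, rem=0, completes. Q0=[] Q1=[] Q2=[]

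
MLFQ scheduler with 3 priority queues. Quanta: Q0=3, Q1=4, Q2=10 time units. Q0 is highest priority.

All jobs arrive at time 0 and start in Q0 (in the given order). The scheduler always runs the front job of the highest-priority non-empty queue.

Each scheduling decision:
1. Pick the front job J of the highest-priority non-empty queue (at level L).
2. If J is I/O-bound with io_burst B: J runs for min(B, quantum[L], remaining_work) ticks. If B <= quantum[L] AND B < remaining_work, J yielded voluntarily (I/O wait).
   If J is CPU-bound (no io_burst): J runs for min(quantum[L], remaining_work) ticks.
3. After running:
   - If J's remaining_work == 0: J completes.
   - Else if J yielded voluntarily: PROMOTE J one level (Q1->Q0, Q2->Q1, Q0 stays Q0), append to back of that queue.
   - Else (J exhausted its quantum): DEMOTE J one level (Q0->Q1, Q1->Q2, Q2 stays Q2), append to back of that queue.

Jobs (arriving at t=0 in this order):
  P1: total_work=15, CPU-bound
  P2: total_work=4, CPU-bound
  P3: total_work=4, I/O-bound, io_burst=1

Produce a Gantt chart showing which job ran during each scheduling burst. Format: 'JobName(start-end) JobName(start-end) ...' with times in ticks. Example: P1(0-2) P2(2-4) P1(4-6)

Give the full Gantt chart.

t=0-3: P1@Q0 runs 3, rem=12, quantum used, demote→Q1. Q0=[P2,P3] Q1=[P1] Q2=[]
t=3-6: P2@Q0 runs 3, rem=1, quantum used, demote→Q1. Q0=[P3] Q1=[P1,P2] Q2=[]
t=6-7: P3@Q0 runs 1, rem=3, I/O yield, promote→Q0. Q0=[P3] Q1=[P1,P2] Q2=[]
t=7-8: P3@Q0 runs 1, rem=2, I/O yield, promote→Q0. Q0=[P3] Q1=[P1,P2] Q2=[]
t=8-9: P3@Q0 runs 1, rem=1, I/O yield, promote→Q0. Q0=[P3] Q1=[P1,P2] Q2=[]
t=9-10: P3@Q0 runs 1, rem=0, completes. Q0=[] Q1=[P1,P2] Q2=[]
t=10-14: P1@Q1 runs 4, rem=8, quantum used, demote→Q2. Q0=[] Q1=[P2] Q2=[P1]
t=14-15: P2@Q1 runs 1, rem=0, completes. Q0=[] Q1=[] Q2=[P1]
t=15-23: P1@Q2 runs 8, rem=0, completes. Q0=[] Q1=[] Q2=[]

Answer: P1(0-3) P2(3-6) P3(6-7) P3(7-8) P3(8-9) P3(9-10) P1(10-14) P2(14-15) P1(15-23)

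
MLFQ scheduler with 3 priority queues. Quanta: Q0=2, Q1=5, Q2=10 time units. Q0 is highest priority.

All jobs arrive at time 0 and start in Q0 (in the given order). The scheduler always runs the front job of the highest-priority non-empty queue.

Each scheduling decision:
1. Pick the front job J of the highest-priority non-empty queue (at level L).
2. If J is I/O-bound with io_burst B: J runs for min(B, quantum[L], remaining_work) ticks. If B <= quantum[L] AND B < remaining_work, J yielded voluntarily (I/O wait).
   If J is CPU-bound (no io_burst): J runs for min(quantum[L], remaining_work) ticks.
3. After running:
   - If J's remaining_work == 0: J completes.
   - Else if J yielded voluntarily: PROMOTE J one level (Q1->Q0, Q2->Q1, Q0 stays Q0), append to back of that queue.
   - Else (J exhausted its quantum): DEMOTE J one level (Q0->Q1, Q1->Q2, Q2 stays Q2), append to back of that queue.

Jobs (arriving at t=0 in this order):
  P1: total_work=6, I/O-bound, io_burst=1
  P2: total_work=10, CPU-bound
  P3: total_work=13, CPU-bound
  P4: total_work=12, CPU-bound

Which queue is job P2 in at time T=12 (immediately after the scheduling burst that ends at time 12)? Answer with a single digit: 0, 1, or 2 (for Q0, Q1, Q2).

t=0-1: P1@Q0 runs 1, rem=5, I/O yield, promote→Q0. Q0=[P2,P3,P4,P1] Q1=[] Q2=[]
t=1-3: P2@Q0 runs 2, rem=8, quantum used, demote→Q1. Q0=[P3,P4,P1] Q1=[P2] Q2=[]
t=3-5: P3@Q0 runs 2, rem=11, quantum used, demote→Q1. Q0=[P4,P1] Q1=[P2,P3] Q2=[]
t=5-7: P4@Q0 runs 2, rem=10, quantum used, demote→Q1. Q0=[P1] Q1=[P2,P3,P4] Q2=[]
t=7-8: P1@Q0 runs 1, rem=4, I/O yield, promote→Q0. Q0=[P1] Q1=[P2,P3,P4] Q2=[]
t=8-9: P1@Q0 runs 1, rem=3, I/O yield, promote→Q0. Q0=[P1] Q1=[P2,P3,P4] Q2=[]
t=9-10: P1@Q0 runs 1, rem=2, I/O yield, promote→Q0. Q0=[P1] Q1=[P2,P3,P4] Q2=[]
t=10-11: P1@Q0 runs 1, rem=1, I/O yield, promote→Q0. Q0=[P1] Q1=[P2,P3,P4] Q2=[]
t=11-12: P1@Q0 runs 1, rem=0, completes. Q0=[] Q1=[P2,P3,P4] Q2=[]
t=12-17: P2@Q1 runs 5, rem=3, quantum used, demote→Q2. Q0=[] Q1=[P3,P4] Q2=[P2]
t=17-22: P3@Q1 runs 5, rem=6, quantum used, demote→Q2. Q0=[] Q1=[P4] Q2=[P2,P3]
t=22-27: P4@Q1 runs 5, rem=5, quantum used, demote→Q2. Q0=[] Q1=[] Q2=[P2,P3,P4]
t=27-30: P2@Q2 runs 3, rem=0, completes. Q0=[] Q1=[] Q2=[P3,P4]
t=30-36: P3@Q2 runs 6, rem=0, completes. Q0=[] Q1=[] Q2=[P4]
t=36-41: P4@Q2 runs 5, rem=0, completes. Q0=[] Q1=[] Q2=[]

Answer: 1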